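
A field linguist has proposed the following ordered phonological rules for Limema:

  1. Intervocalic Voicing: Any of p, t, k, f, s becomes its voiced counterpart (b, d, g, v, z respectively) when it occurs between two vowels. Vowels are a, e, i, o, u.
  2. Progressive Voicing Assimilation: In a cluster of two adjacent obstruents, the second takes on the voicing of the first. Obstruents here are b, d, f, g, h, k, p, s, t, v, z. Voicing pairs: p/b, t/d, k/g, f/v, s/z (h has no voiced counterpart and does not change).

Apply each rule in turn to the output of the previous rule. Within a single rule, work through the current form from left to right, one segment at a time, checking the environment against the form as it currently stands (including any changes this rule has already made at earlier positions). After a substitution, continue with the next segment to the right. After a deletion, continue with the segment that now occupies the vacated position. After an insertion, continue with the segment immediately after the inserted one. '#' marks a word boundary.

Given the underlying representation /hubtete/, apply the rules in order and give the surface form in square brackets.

1 Intervocalic Voicing: [hubtete] → [hubtede]
2 Progressive Voicing Assimilation: [hubtede] → [hubdede]

[hubdede]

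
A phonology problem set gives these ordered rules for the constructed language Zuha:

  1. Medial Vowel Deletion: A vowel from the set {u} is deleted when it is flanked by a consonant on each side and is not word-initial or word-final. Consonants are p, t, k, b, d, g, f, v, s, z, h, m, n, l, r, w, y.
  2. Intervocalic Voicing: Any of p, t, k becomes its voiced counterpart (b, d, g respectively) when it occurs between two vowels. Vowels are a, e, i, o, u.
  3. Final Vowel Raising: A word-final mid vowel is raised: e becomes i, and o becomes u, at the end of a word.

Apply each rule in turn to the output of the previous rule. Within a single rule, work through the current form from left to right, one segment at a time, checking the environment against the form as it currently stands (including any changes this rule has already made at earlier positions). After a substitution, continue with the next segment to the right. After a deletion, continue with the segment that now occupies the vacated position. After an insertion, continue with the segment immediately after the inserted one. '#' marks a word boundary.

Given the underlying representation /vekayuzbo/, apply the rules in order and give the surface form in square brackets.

1 Medial Vowel Deletion: [vekayuzbo] → [vekayzbo]
2 Intervocalic Voicing: [vekayzbo] → [vegayzbo]
3 Final Vowel Raising: [vegayzbo] → [vegayzbu]

[vegayzbu]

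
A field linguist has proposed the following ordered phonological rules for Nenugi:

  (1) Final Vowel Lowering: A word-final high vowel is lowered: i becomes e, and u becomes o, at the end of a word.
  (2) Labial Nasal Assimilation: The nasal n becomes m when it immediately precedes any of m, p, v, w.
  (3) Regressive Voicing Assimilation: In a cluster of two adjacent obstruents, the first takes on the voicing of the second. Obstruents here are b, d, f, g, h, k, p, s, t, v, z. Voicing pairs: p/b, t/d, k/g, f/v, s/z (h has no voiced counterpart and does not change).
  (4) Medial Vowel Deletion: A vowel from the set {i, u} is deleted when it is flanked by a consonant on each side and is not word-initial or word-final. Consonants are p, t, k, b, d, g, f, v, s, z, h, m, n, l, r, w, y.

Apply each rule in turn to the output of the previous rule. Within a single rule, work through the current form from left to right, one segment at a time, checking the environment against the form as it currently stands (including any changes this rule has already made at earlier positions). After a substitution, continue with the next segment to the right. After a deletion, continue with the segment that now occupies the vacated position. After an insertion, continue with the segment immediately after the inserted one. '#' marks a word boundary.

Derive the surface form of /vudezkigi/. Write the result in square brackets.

[vdeskge]

(1) Final Vowel Lowering: [vudezkigi] → [vudezkige]
(2) Labial Nasal Assimilation: no change — [vudezkige]
(3) Regressive Voicing Assimilation: [vudezkige] → [vudeskige]
(4) Medial Vowel Deletion: [vudeskige] → [vdeskge]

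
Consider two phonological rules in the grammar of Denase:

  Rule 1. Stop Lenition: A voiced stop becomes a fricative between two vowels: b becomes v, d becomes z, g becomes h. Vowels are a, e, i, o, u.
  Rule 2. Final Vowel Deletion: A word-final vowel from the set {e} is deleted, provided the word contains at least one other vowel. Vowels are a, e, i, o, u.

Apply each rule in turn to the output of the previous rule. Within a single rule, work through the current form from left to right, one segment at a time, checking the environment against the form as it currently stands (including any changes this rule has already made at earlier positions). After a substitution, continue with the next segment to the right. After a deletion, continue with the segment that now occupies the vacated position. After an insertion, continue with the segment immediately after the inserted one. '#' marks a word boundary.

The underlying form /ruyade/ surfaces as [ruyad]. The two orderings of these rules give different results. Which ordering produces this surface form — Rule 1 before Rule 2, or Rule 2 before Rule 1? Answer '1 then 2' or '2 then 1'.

Order 1 then 2:
  1 Stop Lenition: [ruyade] → [ruyaze]
  2 Final Vowel Deletion: [ruyaze] → [ruyaz]
  result: [ruyaz]
Order 2 then 1:
  2 Final Vowel Deletion: [ruyade] → [ruyad]
  1 Stop Lenition: no change — [ruyad]
  result: [ruyad]

2 then 1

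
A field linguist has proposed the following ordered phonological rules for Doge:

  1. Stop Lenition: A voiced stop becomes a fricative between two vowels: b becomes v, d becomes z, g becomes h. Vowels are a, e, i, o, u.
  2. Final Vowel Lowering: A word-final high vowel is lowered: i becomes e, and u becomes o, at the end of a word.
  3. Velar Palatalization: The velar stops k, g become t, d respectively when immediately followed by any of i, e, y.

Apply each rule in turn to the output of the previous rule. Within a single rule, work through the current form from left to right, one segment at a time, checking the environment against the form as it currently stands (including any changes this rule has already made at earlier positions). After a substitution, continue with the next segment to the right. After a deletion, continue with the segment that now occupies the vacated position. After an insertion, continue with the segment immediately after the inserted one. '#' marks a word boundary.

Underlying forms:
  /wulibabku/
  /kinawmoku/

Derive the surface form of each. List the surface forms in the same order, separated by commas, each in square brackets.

/wulibabku/:
  1 Stop Lenition: [wulibabku] → [wulivabku]
  2 Final Vowel Lowering: [wulivabku] → [wulivabko]
  3 Velar Palatalization: no change — [wulivabko]
/kinawmoku/:
  1 Stop Lenition: no change — [kinawmoku]
  2 Final Vowel Lowering: [kinawmoku] → [kinawmoko]
  3 Velar Palatalization: [kinawmoko] → [tinawmoko]

[wulivabko], [tinawmoko]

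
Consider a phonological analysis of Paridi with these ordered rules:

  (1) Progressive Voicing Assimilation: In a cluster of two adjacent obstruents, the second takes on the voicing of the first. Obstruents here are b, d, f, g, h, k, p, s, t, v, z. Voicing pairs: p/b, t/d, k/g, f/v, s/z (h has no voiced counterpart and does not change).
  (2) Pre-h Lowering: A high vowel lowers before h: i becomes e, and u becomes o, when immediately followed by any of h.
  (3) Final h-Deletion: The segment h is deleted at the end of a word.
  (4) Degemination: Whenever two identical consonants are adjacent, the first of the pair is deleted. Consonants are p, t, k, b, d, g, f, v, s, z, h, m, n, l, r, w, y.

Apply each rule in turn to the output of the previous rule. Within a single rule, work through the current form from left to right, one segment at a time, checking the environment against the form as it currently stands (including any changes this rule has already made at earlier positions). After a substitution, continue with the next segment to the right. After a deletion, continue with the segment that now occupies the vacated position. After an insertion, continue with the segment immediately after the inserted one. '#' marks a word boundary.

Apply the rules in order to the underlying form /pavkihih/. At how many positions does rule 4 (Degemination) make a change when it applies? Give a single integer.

0

(1) Progressive Voicing Assimilation: [pavkihih] → [pavgihih]
(2) Pre-h Lowering: [pavgihih] → [pavgeheh]
(3) Final h-Deletion: [pavgeheh] → [pavgehe]
(4) Degemination: no change — [pavgehe]
Rule 4 changed 0 position(s).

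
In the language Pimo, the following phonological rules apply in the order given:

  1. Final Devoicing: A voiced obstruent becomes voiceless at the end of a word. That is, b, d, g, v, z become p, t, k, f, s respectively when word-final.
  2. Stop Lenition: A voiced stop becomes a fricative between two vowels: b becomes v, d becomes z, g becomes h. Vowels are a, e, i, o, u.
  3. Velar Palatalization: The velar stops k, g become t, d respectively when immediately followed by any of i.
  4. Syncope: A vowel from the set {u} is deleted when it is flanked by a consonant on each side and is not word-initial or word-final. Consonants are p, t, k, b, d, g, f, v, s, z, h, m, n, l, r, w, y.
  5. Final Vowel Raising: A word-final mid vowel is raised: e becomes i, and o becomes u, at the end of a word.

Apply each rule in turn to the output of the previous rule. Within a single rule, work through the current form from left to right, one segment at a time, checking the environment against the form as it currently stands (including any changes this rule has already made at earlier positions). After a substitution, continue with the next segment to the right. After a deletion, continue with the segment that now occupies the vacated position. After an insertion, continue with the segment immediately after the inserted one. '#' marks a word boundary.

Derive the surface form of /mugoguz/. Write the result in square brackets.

1 Final Devoicing: [mugoguz] → [mugogus]
2 Stop Lenition: [mugogus] → [muhohus]
3 Velar Palatalization: no change — [muhohus]
4 Syncope: [muhohus] → [mhohs]
5 Final Vowel Raising: no change — [mhohs]

[mhohs]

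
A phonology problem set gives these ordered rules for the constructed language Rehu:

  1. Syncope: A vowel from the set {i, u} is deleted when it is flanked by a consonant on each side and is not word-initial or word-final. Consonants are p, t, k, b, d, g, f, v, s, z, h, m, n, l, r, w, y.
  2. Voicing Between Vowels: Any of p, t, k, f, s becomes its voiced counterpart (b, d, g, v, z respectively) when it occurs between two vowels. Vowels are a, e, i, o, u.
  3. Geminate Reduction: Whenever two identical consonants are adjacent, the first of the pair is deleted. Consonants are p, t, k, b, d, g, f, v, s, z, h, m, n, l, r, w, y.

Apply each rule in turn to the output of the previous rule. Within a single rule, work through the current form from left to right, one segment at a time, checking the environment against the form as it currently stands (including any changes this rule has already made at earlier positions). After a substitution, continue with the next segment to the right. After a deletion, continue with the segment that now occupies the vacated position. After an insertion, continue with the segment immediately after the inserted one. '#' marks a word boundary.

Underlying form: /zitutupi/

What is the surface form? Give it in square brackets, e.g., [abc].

1 Syncope: [zitutupi] → [zttpi]
2 Voicing Between Vowels: no change — [zttpi]
3 Geminate Reduction: [zttpi] → [ztpi]

[ztpi]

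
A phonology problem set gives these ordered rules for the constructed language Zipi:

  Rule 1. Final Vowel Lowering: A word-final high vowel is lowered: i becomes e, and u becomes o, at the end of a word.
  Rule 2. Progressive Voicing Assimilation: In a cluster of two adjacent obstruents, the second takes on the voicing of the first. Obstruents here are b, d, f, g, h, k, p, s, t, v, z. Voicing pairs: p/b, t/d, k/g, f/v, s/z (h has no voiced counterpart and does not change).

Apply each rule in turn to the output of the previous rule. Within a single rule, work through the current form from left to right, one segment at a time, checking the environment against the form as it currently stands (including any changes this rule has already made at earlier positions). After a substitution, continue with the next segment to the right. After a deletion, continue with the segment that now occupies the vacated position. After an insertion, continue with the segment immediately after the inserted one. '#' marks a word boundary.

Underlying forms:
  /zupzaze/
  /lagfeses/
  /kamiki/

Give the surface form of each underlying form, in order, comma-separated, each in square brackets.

/zupzaze/:
  Rule 1 Final Vowel Lowering: no change — [zupzaze]
  Rule 2 Progressive Voicing Assimilation: [zupzaze] → [zupsaze]
/lagfeses/:
  Rule 1 Final Vowel Lowering: no change — [lagfeses]
  Rule 2 Progressive Voicing Assimilation: [lagfeses] → [lagveses]
/kamiki/:
  Rule 1 Final Vowel Lowering: [kamiki] → [kamike]
  Rule 2 Progressive Voicing Assimilation: no change — [kamike]

[zupsaze], [lagveses], [kamike]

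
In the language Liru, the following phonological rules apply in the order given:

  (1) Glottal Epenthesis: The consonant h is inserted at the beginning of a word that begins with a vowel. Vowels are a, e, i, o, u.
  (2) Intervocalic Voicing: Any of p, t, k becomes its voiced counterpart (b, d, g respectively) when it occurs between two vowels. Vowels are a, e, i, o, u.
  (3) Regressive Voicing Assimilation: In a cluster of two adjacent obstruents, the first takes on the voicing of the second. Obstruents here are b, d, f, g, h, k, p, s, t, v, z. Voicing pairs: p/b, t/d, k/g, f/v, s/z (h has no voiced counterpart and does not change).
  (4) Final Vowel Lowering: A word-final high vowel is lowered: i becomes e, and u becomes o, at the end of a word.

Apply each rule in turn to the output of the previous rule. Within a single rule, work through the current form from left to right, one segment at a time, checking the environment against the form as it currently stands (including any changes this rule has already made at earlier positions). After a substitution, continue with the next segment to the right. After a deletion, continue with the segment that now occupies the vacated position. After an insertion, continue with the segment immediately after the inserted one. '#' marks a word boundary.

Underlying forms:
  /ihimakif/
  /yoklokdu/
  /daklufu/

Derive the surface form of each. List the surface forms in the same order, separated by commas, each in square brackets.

[hihimagif], [yoklogdo], [daklufo]

/ihimakif/:
  (1) Glottal Epenthesis: [ihimakif] → [hihimakif]
  (2) Intervocalic Voicing: [hihimakif] → [hihimagif]
  (3) Regressive Voicing Assimilation: no change — [hihimagif]
  (4) Final Vowel Lowering: no change — [hihimagif]
/yoklokdu/:
  (1) Glottal Epenthesis: no change — [yoklokdu]
  (2) Intervocalic Voicing: no change — [yoklokdu]
  (3) Regressive Voicing Assimilation: [yoklokdu] → [yoklogdu]
  (4) Final Vowel Lowering: [yoklogdu] → [yoklogdo]
/daklufu/:
  (1) Glottal Epenthesis: no change — [daklufu]
  (2) Intervocalic Voicing: no change — [daklufu]
  (3) Regressive Voicing Assimilation: no change — [daklufu]
  (4) Final Vowel Lowering: [daklufu] → [daklufo]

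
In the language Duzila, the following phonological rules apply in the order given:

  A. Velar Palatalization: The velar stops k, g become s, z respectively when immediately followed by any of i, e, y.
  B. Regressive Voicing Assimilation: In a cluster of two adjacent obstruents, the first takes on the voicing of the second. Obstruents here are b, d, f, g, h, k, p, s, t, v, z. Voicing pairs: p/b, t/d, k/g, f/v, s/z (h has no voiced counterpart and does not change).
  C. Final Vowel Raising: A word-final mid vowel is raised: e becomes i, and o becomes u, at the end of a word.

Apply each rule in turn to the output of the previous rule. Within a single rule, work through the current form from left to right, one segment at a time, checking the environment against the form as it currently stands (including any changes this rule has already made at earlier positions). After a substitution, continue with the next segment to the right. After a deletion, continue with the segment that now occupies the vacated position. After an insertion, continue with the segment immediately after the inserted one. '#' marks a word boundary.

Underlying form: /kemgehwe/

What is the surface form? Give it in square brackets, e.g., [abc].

A Velar Palatalization: [kemgehwe] → [semzehwe]
B Regressive Voicing Assimilation: no change — [semzehwe]
C Final Vowel Raising: [semzehwe] → [semzehwi]

[semzehwi]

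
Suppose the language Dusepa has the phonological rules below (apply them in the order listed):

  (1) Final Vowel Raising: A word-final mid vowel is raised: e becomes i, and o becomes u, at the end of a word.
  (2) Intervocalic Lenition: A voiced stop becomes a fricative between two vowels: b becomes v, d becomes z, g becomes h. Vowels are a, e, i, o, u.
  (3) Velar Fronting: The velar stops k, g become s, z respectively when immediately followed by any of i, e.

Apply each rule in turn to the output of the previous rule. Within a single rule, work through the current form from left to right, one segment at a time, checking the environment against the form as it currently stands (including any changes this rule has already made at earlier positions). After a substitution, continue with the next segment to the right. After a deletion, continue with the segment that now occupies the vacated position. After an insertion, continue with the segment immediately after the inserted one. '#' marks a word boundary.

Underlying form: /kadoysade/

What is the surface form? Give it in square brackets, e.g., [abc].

(1) Final Vowel Raising: [kadoysade] → [kadoysadi]
(2) Intervocalic Lenition: [kadoysadi] → [kazoysazi]
(3) Velar Fronting: no change — [kazoysazi]

[kazoysazi]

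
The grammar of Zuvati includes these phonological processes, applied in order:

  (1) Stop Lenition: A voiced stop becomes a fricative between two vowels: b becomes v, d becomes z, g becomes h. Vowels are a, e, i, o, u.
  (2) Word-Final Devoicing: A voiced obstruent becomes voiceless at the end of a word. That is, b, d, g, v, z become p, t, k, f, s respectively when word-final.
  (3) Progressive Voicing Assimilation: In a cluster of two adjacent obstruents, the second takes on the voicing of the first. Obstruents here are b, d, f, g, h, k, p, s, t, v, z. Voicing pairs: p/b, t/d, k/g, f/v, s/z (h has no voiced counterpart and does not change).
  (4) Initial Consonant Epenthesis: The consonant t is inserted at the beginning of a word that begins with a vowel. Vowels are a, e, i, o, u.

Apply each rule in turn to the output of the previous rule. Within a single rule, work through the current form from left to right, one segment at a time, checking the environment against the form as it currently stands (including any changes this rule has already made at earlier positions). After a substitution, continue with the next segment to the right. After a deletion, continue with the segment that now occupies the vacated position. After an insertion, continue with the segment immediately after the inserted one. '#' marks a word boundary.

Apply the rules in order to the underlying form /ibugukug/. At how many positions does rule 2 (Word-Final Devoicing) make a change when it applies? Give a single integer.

(1) Stop Lenition: [ibugukug] → [ivuhukug]
(2) Word-Final Devoicing: [ivuhukug] → [ivuhukuk]
(3) Progressive Voicing Assimilation: no change — [ivuhukuk]
(4) Initial Consonant Epenthesis: [ivuhukuk] → [tivuhukuk]
Rule 2 changed 1 position(s).

1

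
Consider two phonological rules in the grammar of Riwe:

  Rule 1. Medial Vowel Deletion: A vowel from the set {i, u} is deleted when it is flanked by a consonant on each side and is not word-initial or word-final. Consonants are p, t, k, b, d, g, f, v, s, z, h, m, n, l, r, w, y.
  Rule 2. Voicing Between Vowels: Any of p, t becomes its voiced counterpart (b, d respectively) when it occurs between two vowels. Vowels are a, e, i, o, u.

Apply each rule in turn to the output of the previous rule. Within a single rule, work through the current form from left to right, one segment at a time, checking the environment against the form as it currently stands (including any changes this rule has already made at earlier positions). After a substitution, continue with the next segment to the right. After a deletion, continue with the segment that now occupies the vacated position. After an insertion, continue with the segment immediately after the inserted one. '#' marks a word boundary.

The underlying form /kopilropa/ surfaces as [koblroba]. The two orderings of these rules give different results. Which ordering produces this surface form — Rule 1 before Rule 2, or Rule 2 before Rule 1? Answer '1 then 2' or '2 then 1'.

2 then 1

Order 1 then 2:
  1 Medial Vowel Deletion: [kopilropa] → [koplropa]
  2 Voicing Between Vowels: [koplropa] → [koplroba]
  result: [koplroba]
Order 2 then 1:
  2 Voicing Between Vowels: [kopilropa] → [kobilroba]
  1 Medial Vowel Deletion: [kobilroba] → [koblroba]
  result: [koblroba]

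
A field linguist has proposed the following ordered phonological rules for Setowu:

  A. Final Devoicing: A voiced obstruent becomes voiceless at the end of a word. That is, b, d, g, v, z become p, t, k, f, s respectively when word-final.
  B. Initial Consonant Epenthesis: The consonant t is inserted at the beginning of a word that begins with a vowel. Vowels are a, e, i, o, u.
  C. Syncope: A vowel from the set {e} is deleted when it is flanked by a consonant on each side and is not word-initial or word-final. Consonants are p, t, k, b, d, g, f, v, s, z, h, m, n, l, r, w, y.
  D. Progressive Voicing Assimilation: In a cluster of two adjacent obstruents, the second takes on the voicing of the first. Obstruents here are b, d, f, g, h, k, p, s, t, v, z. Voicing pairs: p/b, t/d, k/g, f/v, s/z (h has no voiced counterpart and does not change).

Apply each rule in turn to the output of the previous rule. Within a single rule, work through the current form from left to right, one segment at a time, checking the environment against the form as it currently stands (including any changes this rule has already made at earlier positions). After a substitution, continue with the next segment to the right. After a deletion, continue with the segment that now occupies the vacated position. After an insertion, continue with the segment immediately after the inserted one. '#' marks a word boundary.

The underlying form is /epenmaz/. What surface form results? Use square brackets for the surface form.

A Final Devoicing: [epenmaz] → [epenmas]
B Initial Consonant Epenthesis: [epenmas] → [tepenmas]
C Syncope: [tepenmas] → [tpnmas]
D Progressive Voicing Assimilation: no change — [tpnmas]

[tpnmas]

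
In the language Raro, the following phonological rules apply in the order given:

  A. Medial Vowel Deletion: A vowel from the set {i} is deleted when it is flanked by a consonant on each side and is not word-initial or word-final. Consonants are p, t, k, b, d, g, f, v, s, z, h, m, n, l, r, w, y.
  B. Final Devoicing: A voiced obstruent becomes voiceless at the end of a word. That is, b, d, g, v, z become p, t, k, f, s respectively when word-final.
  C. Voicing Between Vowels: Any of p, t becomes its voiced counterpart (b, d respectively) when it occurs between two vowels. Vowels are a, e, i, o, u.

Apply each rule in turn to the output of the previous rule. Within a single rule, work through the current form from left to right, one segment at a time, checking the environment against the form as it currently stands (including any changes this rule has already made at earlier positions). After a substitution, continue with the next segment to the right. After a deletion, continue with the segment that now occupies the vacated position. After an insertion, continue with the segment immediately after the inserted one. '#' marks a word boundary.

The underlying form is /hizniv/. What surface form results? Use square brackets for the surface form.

A Medial Vowel Deletion: [hizniv] → [hznv]
B Final Devoicing: [hznv] → [hznf]
C Voicing Between Vowels: no change — [hznf]

[hznf]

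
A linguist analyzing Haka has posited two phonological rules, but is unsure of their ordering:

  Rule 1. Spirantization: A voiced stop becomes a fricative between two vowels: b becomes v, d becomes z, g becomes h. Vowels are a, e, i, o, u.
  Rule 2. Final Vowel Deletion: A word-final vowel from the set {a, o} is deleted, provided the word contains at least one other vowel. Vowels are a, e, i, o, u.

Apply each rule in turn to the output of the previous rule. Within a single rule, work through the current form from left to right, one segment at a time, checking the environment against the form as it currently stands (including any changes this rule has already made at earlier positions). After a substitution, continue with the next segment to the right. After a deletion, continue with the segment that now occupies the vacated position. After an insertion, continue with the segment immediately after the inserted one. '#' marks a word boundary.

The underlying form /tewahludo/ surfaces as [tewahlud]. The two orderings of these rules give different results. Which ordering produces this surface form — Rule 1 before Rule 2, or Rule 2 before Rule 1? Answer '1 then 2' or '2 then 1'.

2 then 1

Order 1 then 2:
  1 Spirantization: [tewahludo] → [tewahluzo]
  2 Final Vowel Deletion: [tewahluzo] → [tewahluz]
  result: [tewahluz]
Order 2 then 1:
  2 Final Vowel Deletion: [tewahludo] → [tewahlud]
  1 Spirantization: no change — [tewahlud]
  result: [tewahlud]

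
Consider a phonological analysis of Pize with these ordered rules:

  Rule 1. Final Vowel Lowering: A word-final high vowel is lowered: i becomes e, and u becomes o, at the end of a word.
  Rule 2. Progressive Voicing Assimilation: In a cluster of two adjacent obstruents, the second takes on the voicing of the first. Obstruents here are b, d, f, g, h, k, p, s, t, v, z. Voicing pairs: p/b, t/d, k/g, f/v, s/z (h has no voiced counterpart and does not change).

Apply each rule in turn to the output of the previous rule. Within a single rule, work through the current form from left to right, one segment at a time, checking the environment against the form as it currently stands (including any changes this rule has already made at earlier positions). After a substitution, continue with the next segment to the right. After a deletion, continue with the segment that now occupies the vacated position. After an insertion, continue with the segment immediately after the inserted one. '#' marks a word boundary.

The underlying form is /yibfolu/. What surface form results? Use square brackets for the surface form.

[yibvolo]

Rule 1 Final Vowel Lowering: [yibfolu] → [yibfolo]
Rule 2 Progressive Voicing Assimilation: [yibfolo] → [yibvolo]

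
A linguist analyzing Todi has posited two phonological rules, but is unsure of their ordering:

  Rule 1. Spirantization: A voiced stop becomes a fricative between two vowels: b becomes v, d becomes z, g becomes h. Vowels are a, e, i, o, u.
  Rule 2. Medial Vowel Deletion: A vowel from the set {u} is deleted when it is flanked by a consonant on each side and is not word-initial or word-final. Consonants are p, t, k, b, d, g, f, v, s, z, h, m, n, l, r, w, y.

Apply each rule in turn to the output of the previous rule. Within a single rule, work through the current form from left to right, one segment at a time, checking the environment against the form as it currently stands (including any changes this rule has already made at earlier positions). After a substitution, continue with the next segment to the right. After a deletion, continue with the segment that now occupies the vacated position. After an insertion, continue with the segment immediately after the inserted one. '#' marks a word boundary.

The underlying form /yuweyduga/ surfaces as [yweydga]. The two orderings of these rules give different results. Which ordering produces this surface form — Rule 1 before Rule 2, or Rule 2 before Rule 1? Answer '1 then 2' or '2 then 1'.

2 then 1

Order 1 then 2:
  1 Spirantization: [yuweyduga] → [yuweyduha]
  2 Medial Vowel Deletion: [yuweyduha] → [yweydha]
  result: [yweydha]
Order 2 then 1:
  2 Medial Vowel Deletion: [yuweyduga] → [yweydga]
  1 Spirantization: no change — [yweydga]
  result: [yweydga]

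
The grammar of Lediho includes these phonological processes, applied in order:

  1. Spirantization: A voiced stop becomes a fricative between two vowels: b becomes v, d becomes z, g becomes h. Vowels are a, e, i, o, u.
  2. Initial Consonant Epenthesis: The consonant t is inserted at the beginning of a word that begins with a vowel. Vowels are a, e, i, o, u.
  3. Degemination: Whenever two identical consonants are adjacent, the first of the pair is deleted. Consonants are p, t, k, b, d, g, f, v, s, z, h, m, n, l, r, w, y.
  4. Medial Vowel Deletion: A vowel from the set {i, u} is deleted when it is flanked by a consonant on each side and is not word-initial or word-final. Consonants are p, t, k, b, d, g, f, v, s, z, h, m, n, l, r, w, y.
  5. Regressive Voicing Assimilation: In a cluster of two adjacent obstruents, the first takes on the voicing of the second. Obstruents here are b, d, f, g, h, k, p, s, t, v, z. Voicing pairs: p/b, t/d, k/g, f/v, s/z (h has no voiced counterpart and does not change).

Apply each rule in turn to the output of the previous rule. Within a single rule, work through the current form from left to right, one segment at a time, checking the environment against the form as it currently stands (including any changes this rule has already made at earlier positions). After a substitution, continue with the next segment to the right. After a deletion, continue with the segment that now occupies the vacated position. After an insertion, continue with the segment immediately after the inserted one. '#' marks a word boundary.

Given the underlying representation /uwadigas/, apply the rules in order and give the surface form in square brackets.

[twashas]

1 Spirantization: [uwadigas] → [uwazihas]
2 Initial Consonant Epenthesis: [uwazihas] → [tuwazihas]
3 Degemination: no change — [tuwazihas]
4 Medial Vowel Deletion: [tuwazihas] → [twazhas]
5 Regressive Voicing Assimilation: [twazhas] → [twashas]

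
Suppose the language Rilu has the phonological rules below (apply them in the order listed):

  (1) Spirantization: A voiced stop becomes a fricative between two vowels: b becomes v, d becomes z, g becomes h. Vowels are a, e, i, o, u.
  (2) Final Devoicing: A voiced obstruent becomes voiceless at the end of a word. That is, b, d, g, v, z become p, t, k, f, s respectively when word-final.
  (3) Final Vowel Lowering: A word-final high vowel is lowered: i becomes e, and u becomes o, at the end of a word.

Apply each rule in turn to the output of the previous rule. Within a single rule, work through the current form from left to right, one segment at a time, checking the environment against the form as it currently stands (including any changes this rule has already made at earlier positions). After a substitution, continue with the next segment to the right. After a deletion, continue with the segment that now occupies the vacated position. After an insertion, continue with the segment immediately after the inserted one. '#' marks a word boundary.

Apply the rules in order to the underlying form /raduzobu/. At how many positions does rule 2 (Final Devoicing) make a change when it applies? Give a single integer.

0

(1) Spirantization: [raduzobu] → [razuzovu]
(2) Final Devoicing: no change — [razuzovu]
(3) Final Vowel Lowering: [razuzovu] → [razuzovo]
Rule 2 changed 0 position(s).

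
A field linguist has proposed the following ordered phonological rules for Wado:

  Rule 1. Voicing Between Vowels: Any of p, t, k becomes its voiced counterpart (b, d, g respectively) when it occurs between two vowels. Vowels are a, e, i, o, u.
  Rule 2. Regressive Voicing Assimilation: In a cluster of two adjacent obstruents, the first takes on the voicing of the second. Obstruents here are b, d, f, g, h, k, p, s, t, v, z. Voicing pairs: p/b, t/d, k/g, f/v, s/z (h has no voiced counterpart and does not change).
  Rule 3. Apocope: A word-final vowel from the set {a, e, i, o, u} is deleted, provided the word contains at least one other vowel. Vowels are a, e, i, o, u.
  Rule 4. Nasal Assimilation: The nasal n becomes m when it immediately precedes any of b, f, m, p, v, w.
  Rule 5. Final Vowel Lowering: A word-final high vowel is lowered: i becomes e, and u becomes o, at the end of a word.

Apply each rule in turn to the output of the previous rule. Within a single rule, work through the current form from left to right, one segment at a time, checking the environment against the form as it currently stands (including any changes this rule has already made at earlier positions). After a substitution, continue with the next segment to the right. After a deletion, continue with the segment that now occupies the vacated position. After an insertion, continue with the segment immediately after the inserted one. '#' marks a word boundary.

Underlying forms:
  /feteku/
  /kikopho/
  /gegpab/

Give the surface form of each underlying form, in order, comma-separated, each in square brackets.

/feteku/:
  Rule 1 Voicing Between Vowels: [feteku] → [fedegu]
  Rule 2 Regressive Voicing Assimilation: no change — [fedegu]
  Rule 3 Apocope: [fedegu] → [fedeg]
  Rule 4 Nasal Assimilation: no change — [fedeg]
  Rule 5 Final Vowel Lowering: no change — [fedeg]
/kikopho/:
  Rule 1 Voicing Between Vowels: [kikopho] → [kigopho]
  Rule 2 Regressive Voicing Assimilation: no change — [kigopho]
  Rule 3 Apocope: [kigopho] → [kigoph]
  Rule 4 Nasal Assimilation: no change — [kigoph]
  Rule 5 Final Vowel Lowering: no change — [kigoph]
/gegpab/:
  Rule 1 Voicing Between Vowels: no change — [gegpab]
  Rule 2 Regressive Voicing Assimilation: [gegpab] → [gekpab]
  Rule 3 Apocope: no change — [gekpab]
  Rule 4 Nasal Assimilation: no change — [gekpab]
  Rule 5 Final Vowel Lowering: no change — [gekpab]

[fedeg], [kigoph], [gekpab]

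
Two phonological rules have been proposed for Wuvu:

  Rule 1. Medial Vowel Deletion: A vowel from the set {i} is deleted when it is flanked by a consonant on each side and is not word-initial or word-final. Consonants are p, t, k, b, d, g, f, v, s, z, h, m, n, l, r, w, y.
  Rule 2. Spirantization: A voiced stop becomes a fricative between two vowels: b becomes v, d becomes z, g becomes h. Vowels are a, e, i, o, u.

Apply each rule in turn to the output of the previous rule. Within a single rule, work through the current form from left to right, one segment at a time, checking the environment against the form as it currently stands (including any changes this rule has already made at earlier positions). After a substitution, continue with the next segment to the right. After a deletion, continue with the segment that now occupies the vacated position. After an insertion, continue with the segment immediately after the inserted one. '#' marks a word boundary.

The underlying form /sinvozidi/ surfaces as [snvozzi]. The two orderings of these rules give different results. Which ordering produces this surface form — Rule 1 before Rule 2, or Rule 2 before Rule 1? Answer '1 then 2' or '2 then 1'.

Order 1 then 2:
  1 Medial Vowel Deletion: [sinvozidi] → [snvozdi]
  2 Spirantization: no change — [snvozdi]
  result: [snvozdi]
Order 2 then 1:
  2 Spirantization: [sinvozidi] → [sinvozizi]
  1 Medial Vowel Deletion: [sinvozizi] → [snvozzi]
  result: [snvozzi]

2 then 1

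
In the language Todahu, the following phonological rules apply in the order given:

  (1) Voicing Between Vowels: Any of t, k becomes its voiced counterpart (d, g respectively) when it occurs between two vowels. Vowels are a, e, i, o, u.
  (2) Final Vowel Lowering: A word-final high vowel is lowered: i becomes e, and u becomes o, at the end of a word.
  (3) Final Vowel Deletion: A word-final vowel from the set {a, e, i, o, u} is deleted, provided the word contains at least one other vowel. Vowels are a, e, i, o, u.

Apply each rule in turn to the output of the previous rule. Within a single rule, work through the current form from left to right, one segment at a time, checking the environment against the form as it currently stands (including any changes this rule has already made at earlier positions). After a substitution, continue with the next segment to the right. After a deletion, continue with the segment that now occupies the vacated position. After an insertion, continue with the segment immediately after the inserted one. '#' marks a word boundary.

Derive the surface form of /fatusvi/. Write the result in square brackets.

(1) Voicing Between Vowels: [fatusvi] → [fadusvi]
(2) Final Vowel Lowering: [fadusvi] → [fadusve]
(3) Final Vowel Deletion: [fadusve] → [fadusv]

[fadusv]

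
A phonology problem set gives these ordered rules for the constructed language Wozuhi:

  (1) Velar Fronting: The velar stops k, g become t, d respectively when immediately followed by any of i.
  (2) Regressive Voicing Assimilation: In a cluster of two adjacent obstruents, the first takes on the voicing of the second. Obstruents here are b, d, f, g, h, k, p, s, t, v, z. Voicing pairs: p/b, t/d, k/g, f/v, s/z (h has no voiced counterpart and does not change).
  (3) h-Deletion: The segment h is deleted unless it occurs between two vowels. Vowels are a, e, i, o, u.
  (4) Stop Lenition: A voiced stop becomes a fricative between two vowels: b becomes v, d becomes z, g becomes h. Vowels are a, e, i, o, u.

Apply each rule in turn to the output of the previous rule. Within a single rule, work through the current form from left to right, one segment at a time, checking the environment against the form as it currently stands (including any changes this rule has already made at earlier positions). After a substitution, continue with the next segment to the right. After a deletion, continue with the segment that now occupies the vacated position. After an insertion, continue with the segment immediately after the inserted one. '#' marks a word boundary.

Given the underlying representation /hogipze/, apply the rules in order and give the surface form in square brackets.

(1) Velar Fronting: [hogipze] → [hodipze]
(2) Regressive Voicing Assimilation: [hodipze] → [hodibze]
(3) h-Deletion: [hodibze] → [odibze]
(4) Stop Lenition: [odibze] → [ozibze]

[ozibze]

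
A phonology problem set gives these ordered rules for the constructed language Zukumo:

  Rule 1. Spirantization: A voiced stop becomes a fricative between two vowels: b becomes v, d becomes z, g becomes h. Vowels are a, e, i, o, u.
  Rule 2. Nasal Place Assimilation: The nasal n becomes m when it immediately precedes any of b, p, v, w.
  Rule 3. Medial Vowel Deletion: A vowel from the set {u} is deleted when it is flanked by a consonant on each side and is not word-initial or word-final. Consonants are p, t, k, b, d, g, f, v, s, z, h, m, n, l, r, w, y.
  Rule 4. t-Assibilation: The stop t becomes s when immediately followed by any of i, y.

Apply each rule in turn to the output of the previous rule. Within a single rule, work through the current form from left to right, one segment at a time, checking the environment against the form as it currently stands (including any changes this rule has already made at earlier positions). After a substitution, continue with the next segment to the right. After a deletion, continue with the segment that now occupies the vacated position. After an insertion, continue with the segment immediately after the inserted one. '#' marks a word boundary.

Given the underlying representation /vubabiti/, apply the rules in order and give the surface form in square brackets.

[vvavisi]

Rule 1 Spirantization: [vubabiti] → [vuvaviti]
Rule 2 Nasal Place Assimilation: no change — [vuvaviti]
Rule 3 Medial Vowel Deletion: [vuvaviti] → [vvaviti]
Rule 4 t-Assibilation: [vvaviti] → [vvavisi]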